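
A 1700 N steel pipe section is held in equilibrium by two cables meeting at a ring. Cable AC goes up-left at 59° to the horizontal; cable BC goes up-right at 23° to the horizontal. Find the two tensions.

T_AC = 1580 N, T_BC = 884.2 N

ΣF_x = 0: −T_AC·cos59° + T_BC·cos23° = 0 → T_BC = 0.559517·T_AC.
ΣF_y = 0: T_AC·sin59° + T_BC·sin23° = 1700.
Substitute: T_AC·(0.857167 + 0.559517·0.390731) = 1700 → T_AC = 1580.24 ≈ 1580 N.
Then T_BC = 0.559517 × 1580.24 = 884.2 N.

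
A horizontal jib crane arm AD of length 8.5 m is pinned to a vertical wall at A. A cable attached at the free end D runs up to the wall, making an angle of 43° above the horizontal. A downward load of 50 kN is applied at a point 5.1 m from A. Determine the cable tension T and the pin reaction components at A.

ΣM about A: T·sin43°·8.5 − 50·5.1 = 0 → T = 255/(8.5·0.681998) = 43.9884 ≈ 43.99 kN.
ΣF_x = 0: A_x − T·cos43° = 0 → A_x = 43.9884 × 0.731354 = 32.17 kN.
ΣF_y = 0: A_y + T·sin43° − 50 = 0 → A_y = 50 − 43.9884 × 0.681998 = 20.00 kN.

T = 43.99 kN, A_x = 32.17 kN, A_y = 20.00 kN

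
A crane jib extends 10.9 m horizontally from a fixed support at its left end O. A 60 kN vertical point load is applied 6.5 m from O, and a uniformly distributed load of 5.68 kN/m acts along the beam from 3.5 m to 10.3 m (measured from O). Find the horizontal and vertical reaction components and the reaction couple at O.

Resultant of the distributed load: 5.68 × 6.8 = 38.624 kN at 6.9 m from O.
ΣF_x = 0: O_x = 0.
ΣF_y = 0: O_y − 60 − 5.68·6.8 = 0 → O_y = 98.62 kN.
ΣM about O: M_O − 60·6.5 − (5.68·6.8)·6.9 = 0 → M_O = 656.5 kN·m.

O_x = 0, O_y = 98.62 kN, M_O = 656.5 kN·m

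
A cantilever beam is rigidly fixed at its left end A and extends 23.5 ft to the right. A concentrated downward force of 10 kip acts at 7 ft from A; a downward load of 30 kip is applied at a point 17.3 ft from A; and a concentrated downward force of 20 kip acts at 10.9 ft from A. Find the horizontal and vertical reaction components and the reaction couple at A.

ΣF_x = 0: A_x = 0.
ΣF_y = 0: A_y − 10 − 30 − 20 = 0 → A_y = 60.00 kip.
ΣM about A: M_A − 10·7 − 30·17.3 − 20·10.9 = 0 → M_A = 807.0 kip·ft.

A_x = 0, A_y = 60.00 kip, M_A = 807.0 kip·ft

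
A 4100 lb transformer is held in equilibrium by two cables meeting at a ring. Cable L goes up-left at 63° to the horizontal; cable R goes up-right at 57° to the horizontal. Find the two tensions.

ΣF_x = 0: −T_L·cos63° + T_R·cos57° = 0 → T_R = 0.833562·T_L.
ΣF_y = 0: T_L·sin63° + T_R·sin57° = 4100.
Substitute: T_L·(0.891007 + 0.833562·0.838671) = 4100 → T_L = 2578.47 ≈ 2578 lb.
Then T_R = 0.833562 × 2578.47 = 2149 lb.

T_L = 2578 lb, T_R = 2149 lb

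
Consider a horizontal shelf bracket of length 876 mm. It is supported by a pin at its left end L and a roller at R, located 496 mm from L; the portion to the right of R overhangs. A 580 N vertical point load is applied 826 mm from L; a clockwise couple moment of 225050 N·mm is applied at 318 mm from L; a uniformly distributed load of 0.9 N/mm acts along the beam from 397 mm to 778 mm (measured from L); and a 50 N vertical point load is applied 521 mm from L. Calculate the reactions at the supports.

Resultant of the distributed load: 0.9 × 381 = 342.9 N at 587.5 mm from L.
ΣM about L: R_y·496 − 580·826 − 225050 − (0.9·381)·587.5 − 50·521 = 0 → R_y = 931633.75/496 = 1878.29 ≈ 1878 N.
ΣF_y = 0: L_y + 1878.29 − 580 − 0.9·381 − 50 = 0 → L_y = -905.4 N.
ΣF_x = 0: no horizontal applied forces, so L_x = 0.

L_x = 0, L_y = -905.4 N, R_y = 1878 N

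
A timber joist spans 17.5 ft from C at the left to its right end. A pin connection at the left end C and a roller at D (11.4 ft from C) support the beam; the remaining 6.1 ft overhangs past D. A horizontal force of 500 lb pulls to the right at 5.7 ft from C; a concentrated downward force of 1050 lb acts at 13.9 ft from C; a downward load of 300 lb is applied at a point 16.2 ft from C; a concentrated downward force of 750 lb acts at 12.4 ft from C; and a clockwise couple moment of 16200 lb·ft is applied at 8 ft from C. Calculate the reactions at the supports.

C_x = -500.0 lb, C_y = -1843 lb, D_y = 3943 lb

Moments about C: D_y·11.4 − 1050·13.9 − 300·16.2 − 750·12.4 − 16200 = 0 → D_y = 44955/11.4 = 3943.42 ≈ 3943 lb.
ΣF_y = 0: C_y + 3943.42 − 1050 − 300 − 750 = 0 → C_y = -1843 lb.
ΣF_x = 0: C_x + 500 = 0 → C_x = -500.0 lb.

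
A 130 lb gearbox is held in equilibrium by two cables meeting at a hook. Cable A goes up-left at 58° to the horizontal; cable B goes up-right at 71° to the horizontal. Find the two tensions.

ΣF_x = 0: −T_A·cos58° + T_B·cos71° = 0 → T_B = 1.62768·T_A.
ΣF_y = 0: T_A·sin58° + T_B·sin71° = 130.
Substitute: T_A·(0.848048 + 1.62768·0.945519) = 130 → T_A = 54.4605 ≈ 54.46 lb.
Then T_B = 1.62768 × 54.4605 = 88.64 lb.

T_A = 54.46 lb, T_B = 88.64 lb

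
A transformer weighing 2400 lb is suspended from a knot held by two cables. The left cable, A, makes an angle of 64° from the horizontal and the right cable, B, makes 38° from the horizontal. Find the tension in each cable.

T_A = 1933 lb, T_B = 1076 lb

ΣF_x = 0: −T_A·cos64° + T_B·cos38° = 0 → T_B = 0.556301·T_A.
ΣF_y = 0: T_A·sin64° + T_B·sin38° = 2400.
Substitute: T_A·(0.898794 + 0.556301·0.615661) = 2400 → T_A = 1933.48 ≈ 1933 lb.
Then T_B = 0.556301 × 1933.48 = 1076 lb.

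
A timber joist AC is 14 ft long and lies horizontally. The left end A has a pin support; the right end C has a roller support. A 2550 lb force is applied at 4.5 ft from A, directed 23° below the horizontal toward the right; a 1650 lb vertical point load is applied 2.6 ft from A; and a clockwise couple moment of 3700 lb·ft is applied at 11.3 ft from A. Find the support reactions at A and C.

A_x = -2347 lb, A_y = 1755 lb, C_y = 891.0 lb

Moments about A: C_y·14 − 2550·sin23°·4.5 − 1650·2.6 − 3700 = 0 → C_y = 12473.6/14 = 890.971 ≈ 891.0 lb.
ΣF_y = 0: A_y + 890.971 − 2550·sin23° − 1650 = 0 → A_y = 1755 lb.
ΣF_x = 0: A_x + 2550·cos23° = 0 → A_x = -2347 lb.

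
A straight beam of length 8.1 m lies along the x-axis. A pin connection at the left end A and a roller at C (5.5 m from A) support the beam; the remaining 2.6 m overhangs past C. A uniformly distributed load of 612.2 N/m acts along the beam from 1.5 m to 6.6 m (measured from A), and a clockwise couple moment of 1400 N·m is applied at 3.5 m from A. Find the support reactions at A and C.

A_x = 0, A_y = 568.6 N, C_y = 2554 N

Resultant of the distributed load: 612.2 × 5.1 = 3122.22 N at 4.05 m from A.
Moments about A: C_y·5.5 − (612.2·5.1)·4.05 − 1400 = 0 → C_y = 14044.991/5.5 = 2553.63 ≈ 2554 N.
ΣF_y = 0: A_y + 2553.63 − 612.2·5.1 = 0 → A_y = 568.6 N.
ΣF_x = 0: no horizontal applied forces, so A_x = 0.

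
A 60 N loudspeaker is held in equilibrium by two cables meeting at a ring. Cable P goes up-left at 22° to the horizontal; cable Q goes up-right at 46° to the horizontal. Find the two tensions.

T_P = 44.95 N, T_Q = 60.00 N

ΣF_x = 0: −T_P·cos22° + T_Q·cos46° = 0 → T_Q = 1.33473·T_P.
ΣF_y = 0: T_P·sin22° + T_Q·sin46° = 60.
Substitute: T_P·(0.374607 + 1.33473·0.71934) = 60 → T_P = 44.9529 ≈ 44.95 N.
Then T_Q = 1.33473 × 44.9529 = 60.00 N.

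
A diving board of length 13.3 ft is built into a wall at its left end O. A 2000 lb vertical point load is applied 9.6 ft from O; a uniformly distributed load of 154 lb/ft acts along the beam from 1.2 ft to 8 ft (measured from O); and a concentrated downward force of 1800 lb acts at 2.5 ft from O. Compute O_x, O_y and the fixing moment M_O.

Resultant of the distributed load: 154 × 6.8 = 1047.2 lb at 4.6 ft from O.
ΣF_x = 0: O_x = 0.
ΣF_y = 0: O_y − 2000 − 154·6.8 − 1800 = 0 → O_y = 4847 lb.
ΣM about O: M_O − 2000·9.6 − (154·6.8)·4.6 − 1800·2.5 = 0 → M_O = 28520 lb·ft.

O_x = 0, O_y = 4847 lb, M_O = 28520 lb·ft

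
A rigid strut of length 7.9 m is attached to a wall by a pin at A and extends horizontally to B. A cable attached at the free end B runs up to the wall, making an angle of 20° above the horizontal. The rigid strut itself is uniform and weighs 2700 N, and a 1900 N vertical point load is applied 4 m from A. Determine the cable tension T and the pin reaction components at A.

ΣM about A: T·sin20°·7.9 − 2700·3.95 − 1900·4 = 0 → T = 18265/(7.9·0.34202) = 6759.91 ≈ 6760 N.
ΣF_x = 0: A_x − T·cos20° = 0 → A_x = 6759.91 × 0.939693 = 6352 N.
ΣF_y = 0: A_y + T·sin20° − 2700 − 1900 = 0 → A_y = 4600 − 6759.91 × 0.34202 = 2288 N.

T = 6760 N, A_x = 6352 N, A_y = 2288 N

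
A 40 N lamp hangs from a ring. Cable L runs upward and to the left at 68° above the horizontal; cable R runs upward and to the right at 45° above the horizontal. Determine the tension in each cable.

ΣF_x = 0: −T_L·cos68° + T_R·cos45° = 0 → T_R = 0.529774·T_L.
ΣF_y = 0: T_L·sin68° + T_R·sin45° = 40.
Substitute: T_L·(0.927184 + 0.529774·0.707107) = 40 → T_L = 30.7269 ≈ 30.73 N.
Then T_R = 0.529774 × 30.7269 = 16.28 N.

T_L = 30.73 N, T_R = 16.28 N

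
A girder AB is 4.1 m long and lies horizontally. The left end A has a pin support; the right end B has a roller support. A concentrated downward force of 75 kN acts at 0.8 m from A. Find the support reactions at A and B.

A_x = 0, A_y = 60.37 kN, B_y = 14.63 kN

Taking moments about A: B_y·4.1 − 75·0.8 = 0 → B_y = 60/4.1 = 14.6341 ≈ 14.63 kN.
ΣF_y = 0: A_y + 14.6341 − 75 = 0 → A_y = 60.37 kN.
ΣF_x = 0: no horizontal applied forces, so A_x = 0.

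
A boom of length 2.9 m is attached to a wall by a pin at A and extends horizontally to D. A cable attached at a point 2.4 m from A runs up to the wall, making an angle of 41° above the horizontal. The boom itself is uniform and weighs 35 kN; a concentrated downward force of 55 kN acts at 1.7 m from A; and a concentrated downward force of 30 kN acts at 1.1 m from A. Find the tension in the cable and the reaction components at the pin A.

T = 112.6 kN, A_x = 84.96 kN, A_y = 46.15 kN

ΣM about A: T·sin41°·2.4 − 35·1.45 − 55·1.7 − 30·1.1 = 0 → T = 177.25/(2.4·0.656059) = 112.572 ≈ 112.6 kN.
ΣF_x = 0: A_x − T·cos41° = 0 → A_x = 112.572 × 0.75471 = 84.96 kN.
ΣF_y = 0: A_y + T·sin41° − 35 − 55 − 30 = 0 → A_y = 120 − 112.572 × 0.656059 = 46.15 kN.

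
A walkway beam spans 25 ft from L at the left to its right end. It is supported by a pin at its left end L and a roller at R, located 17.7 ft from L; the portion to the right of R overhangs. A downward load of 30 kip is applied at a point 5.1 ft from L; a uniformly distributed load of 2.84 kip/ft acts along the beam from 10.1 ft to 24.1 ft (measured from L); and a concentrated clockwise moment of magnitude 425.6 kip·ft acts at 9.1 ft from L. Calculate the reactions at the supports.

Resultant of the distributed load: 2.84 × 14 = 39.76 kip at 17.1 ft from L.
Taking moments about L: R_y·17.7 − 30·5.1 − (2.84·14)·17.1 − 425.6 = 0 → R_y = 1258.496/17.7 = 71.1015 ≈ 71.10 kip.
ΣF_y = 0: L_y + 71.1015 − 30 − 2.84·14 = 0 → L_y = -1.341 kip.
ΣF_x = 0: no horizontal applied forces, so L_x = 0.

L_x = 0, L_y = -1.341 kip, R_y = 71.10 kip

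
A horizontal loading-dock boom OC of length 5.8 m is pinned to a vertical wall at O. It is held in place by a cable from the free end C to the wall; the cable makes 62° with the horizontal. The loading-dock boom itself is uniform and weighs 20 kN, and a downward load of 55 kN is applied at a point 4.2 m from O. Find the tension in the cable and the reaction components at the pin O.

ΣM about O: T·sin62°·5.8 − 20·2.9 − 55·4.2 = 0 → T = 289/(5.8·0.882948) = 56.4332 ≈ 56.43 kN.
ΣF_x = 0: O_x − T·cos62° = 0 → O_x = 56.4332 × 0.469472 = 26.49 kN.
ΣF_y = 0: O_y + T·sin62° − 20 − 55 = 0 → O_y = 75 − 56.4332 × 0.882948 = 25.17 kN.

T = 56.43 kN, O_x = 26.49 kN, O_y = 25.17 kN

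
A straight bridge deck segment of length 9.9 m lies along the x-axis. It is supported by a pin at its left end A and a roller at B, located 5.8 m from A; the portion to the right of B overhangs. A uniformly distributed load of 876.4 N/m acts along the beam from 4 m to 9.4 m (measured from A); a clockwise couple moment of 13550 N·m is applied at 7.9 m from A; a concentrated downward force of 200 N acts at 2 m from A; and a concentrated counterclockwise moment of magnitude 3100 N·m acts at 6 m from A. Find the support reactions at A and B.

Resultant of the distributed load: 876.4 × 5.4 = 4732.56 N at 6.7 m from A.
ΣM about A: B_y·5.8 − (876.4·5.4)·6.7 − 13550 − 200·2 + 3100 = 0 → B_y = 42558.152/5.8 = 7337.61 ≈ 7338 N.
ΣF_y = 0: A_y + 7337.61 − 876.4·5.4 − 200 = 0 → A_y = -2405 N.
ΣF_x = 0: no horizontal applied forces, so A_x = 0.

A_x = 0, A_y = -2405 N, B_y = 7338 N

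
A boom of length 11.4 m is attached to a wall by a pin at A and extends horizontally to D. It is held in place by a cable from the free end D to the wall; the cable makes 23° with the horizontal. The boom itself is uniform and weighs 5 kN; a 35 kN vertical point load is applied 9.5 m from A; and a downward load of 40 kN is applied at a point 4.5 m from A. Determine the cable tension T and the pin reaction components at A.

T = 121.5 kN, A_x = 111.8 kN, A_y = 32.54 kN

ΣM about A: T·sin23°·11.4 − 5·5.7 − 35·9.5 − 40·4.5 = 0 → T = 541/(11.4·0.390731) = 121.455 ≈ 121.5 kN.
ΣF_x = 0: A_x − T·cos23° = 0 → A_x = 121.455 × 0.920505 = 111.8 kN.
ΣF_y = 0: A_y + T·sin23° − 5 − 35 − 40 = 0 → A_y = 80 − 121.455 × 0.390731 = 32.54 kN.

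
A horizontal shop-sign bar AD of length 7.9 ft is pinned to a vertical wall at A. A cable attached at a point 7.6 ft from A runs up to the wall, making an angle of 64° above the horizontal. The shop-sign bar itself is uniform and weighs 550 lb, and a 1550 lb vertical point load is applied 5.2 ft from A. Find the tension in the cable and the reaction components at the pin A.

ΣM about A: T·sin64°·7.6 − 550·3.95 − 1550·5.2 = 0 → T = 10232.5/(7.6·0.898794) = 1497.99 ≈ 1498 lb.
ΣF_x = 0: A_x − T·cos64° = 0 → A_x = 1497.99 × 0.438371 = 656.7 lb.
ΣF_y = 0: A_y + T·sin64° − 550 − 1550 = 0 → A_y = 2100 − 1497.99 × 0.898794 = 753.6 lb.

T = 1498 lb, A_x = 656.7 lb, A_y = 753.6 lb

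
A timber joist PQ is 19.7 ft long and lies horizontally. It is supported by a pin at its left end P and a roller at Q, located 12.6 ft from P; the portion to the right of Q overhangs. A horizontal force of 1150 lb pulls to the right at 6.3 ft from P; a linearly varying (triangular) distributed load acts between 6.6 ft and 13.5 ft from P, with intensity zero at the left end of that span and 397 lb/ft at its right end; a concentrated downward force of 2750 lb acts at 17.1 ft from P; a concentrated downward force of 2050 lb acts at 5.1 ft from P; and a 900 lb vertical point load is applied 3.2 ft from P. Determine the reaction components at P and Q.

Resultant of the triangular load: ½ × 397 × 6.9 = 1369.65 lb, acting at 11.2 ft from P (one-third of the span from the peak).
Taking moments about P: Q_y·12.6 − (½·397·6.9)·11.2 − 2750·17.1 − 2050·5.1 − 900·3.2 = 0 → Q_y = 75700.08/12.6 = 6007.94 ≈ 6008 lb.
ΣF_y = 0: P_y + 6007.94 − ½·397·6.9 − 2750 − 2050 − 900 = 0 → P_y = 1062 lb.
ΣF_x = 0: P_x + 1150 = 0 → P_x = -1150 lb.

P_x = -1150 lb, P_y = 1062 lb, Q_y = 6008 lb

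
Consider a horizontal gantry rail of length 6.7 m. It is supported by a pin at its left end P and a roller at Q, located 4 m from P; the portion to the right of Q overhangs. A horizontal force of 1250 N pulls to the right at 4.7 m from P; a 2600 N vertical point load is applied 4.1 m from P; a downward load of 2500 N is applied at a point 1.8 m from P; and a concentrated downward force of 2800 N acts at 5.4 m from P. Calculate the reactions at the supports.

ΣM about P: Q_y·4 − 2600·4.1 − 2500·1.8 − 2800·5.4 = 0 → Q_y = 30280/4 = 7570 N.
ΣF_y = 0: P_y + 7570 − 2600 − 2500 − 2800 = 0 → P_y = 330.0 N.
ΣF_x = 0: P_x + 1250 = 0 → P_x = -1250 N.

P_x = -1250 N, P_y = 330.0 N, Q_y = 7570 N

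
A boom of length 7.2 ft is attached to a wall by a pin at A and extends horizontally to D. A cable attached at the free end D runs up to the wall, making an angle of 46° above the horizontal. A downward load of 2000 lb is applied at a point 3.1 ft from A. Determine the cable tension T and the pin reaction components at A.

T = 1197 lb, A_x = 831.6 lb, A_y = 1139 lb

ΣM about A: T·sin46°·7.2 − 2000·3.1 = 0 → T = 6200/(7.2·0.71934) = 1197.08 ≈ 1197 lb.
ΣF_x = 0: A_x − T·cos46° = 0 → A_x = 1197.08 × 0.694658 = 831.6 lb.
ΣF_y = 0: A_y + T·sin46° − 2000 = 0 → A_y = 2000 − 1197.08 × 0.71934 = 1139 lb.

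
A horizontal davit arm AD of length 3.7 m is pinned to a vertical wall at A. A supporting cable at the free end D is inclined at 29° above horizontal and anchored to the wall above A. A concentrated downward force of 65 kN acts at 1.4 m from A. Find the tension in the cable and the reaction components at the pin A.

T = 50.73 kN, A_x = 44.37 kN, A_y = 40.41 kN

ΣM about A: T·sin29°·3.7 − 65·1.4 = 0 → T = 91/(3.7·0.48481) = 50.7304 ≈ 50.73 kN.
ΣF_x = 0: A_x − T·cos29° = 0 → A_x = 50.7304 × 0.87462 = 44.37 kN.
ΣF_y = 0: A_y + T·sin29° − 65 = 0 → A_y = 65 − 50.7304 × 0.48481 = 40.41 kN.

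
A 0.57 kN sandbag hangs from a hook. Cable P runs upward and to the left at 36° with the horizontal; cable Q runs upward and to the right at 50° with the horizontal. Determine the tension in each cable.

T_P = 0.3673 kN, T_Q = 0.4623 kN

ΣF_x = 0: −T_P·cos36° + T_Q·cos50° = 0 → T_Q = 1.25861·T_P.
ΣF_y = 0: T_P·sin36° + T_Q·sin50° = 0.57.
Substitute: T_P·(0.587785 + 1.25861·0.766044) = 0.57 → T_P = 0.367283 ≈ 0.3673 kN.
Then T_Q = 1.25861 × 0.367283 = 0.4623 kN.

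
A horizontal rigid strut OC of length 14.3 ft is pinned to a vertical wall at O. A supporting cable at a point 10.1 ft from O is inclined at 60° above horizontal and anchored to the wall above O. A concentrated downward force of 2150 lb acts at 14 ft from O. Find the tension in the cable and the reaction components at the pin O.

T = 3441 lb, O_x = 1721 lb, O_y = -830.2 lb

ΣM about O: T·sin60°·10.1 − 2150·14 = 0 → T = 30100/(10.1·0.866025) = 3441.24 ≈ 3441 lb.
ΣF_x = 0: O_x − T·cos60° = 0 → O_x = 3441.24 × 0.5 = 1721 lb.
ΣF_y = 0: O_y + T·sin60° − 2150 = 0 → O_y = 2150 − 3441.24 × 0.866025 = -830.2 lb.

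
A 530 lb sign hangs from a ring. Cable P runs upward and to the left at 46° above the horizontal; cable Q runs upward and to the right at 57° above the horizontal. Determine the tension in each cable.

T_P = 296.3 lb, T_Q = 377.9 lb

ΣF_x = 0: −T_P·cos46° + T_Q·cos57° = 0 → T_Q = 1.27545·T_P.
ΣF_y = 0: T_P·sin46° + T_Q·sin57° = 530.
Substitute: T_P·(0.71934 + 1.27545·0.838671) = 530 → T_P = 296.251 ≈ 296.3 lb.
Then T_Q = 1.27545 × 296.251 = 377.9 lb.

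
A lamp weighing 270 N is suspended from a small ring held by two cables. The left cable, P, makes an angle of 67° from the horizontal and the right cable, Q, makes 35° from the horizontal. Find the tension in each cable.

ΣF_x = 0: −T_P·cos67° + T_Q·cos35° = 0 → T_Q = 0.476995·T_P.
ΣF_y = 0: T_P·sin67° + T_Q·sin35° = 270.
Substitute: T_P·(0.920505 + 0.476995·0.573576) = 270 → T_P = 226.112 ≈ 226.1 N.
Then T_Q = 0.476995 × 226.112 = 107.9 N.

T_P = 226.1 N, T_Q = 107.9 N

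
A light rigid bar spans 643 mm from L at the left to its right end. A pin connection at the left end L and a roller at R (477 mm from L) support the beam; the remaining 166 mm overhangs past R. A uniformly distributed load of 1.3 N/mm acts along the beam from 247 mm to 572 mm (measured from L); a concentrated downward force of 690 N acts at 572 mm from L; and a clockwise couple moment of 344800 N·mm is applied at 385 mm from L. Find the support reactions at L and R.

L_x = 0, L_y = -800.5 N, R_y = 1913 N

Resultant of the distributed load: 1.3 × 325 = 422.5 N at 409.5 mm from L.
Moments about L: R_y·477 − (1.3·325)·409.5 − 690·572 − 344800 = 0 → R_y = 912493.75/477 = 1912.98 ≈ 1913 N.
ΣF_y = 0: L_y + 1912.98 − 1.3·325 − 690 = 0 → L_y = -800.5 N.
ΣF_x = 0: no horizontal applied forces, so L_x = 0.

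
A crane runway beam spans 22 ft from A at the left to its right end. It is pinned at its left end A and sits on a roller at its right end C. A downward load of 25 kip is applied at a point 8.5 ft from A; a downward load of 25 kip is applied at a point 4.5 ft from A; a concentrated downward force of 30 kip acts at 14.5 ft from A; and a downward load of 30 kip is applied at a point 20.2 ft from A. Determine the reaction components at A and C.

A_x = 0, A_y = 47.91 kip, C_y = 62.09 kip

Taking moments about A: C_y·22 − 25·8.5 − 25·4.5 − 30·14.5 − 30·20.2 = 0 → C_y = 1366/22 = 62.0909 ≈ 62.09 kip.
ΣF_y = 0: A_y + 62.0909 − 25 − 25 − 30 − 30 = 0 → A_y = 47.91 kip.
ΣF_x = 0: no horizontal applied forces, so A_x = 0.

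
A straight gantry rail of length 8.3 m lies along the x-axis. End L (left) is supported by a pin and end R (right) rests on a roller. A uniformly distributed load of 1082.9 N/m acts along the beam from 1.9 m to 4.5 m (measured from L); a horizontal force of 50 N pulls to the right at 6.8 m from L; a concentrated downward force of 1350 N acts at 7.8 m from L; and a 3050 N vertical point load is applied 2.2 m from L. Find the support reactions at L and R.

Resultant of the distributed load: 1082.9 × 2.6 = 2815.54 N at 3.2 m from L.
ΣM about L: R_y·8.3 − (1082.9·2.6)·3.2 − 1350·7.8 − 3050·2.2 = 0 → R_y = 26249.728/8.3 = 3162.62 ≈ 3163 N.
ΣF_y = 0: L_y + 3162.62 − 1082.9·2.6 − 1350 − 3050 = 0 → L_y = 4053 N.
ΣF_x = 0: L_x + 50 = 0 → L_x = -50.00 N.

L_x = -50.00 N, L_y = 4053 N, R_y = 3163 N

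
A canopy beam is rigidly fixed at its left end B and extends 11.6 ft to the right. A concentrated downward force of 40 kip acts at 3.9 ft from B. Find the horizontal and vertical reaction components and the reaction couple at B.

B_x = 0, B_y = 40.00 kip, M_B = 156.0 kip·ft

ΣF_x = 0: B_x = 0.
ΣF_y = 0: B_y − 40 = 0 → B_y = 40.00 kip.
ΣM about B: M_B − 40·3.9 = 0 → M_B = 156.0 kip·ft.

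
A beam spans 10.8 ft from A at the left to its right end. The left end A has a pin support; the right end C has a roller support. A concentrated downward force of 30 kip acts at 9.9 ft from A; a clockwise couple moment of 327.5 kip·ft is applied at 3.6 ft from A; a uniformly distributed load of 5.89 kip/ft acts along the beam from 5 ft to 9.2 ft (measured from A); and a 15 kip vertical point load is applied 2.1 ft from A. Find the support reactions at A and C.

A_x = 0, A_y = -7.266 kip, C_y = 77.00 kip

Resultant of the distributed load: 5.89 × 4.2 = 24.738 kip at 7.1 ft from A.
Taking moments about A: C_y·10.8 − 30·9.9 − 327.5 − (5.89·4.2)·7.1 − 15·2.1 = 0 → C_y = 831.6398/10.8 = 77.0037 ≈ 77.00 kip.
ΣF_y = 0: A_y + 77.0037 − 30 − 5.89·4.2 − 15 = 0 → A_y = -7.266 kip.
ΣF_x = 0: no horizontal applied forces, so A_x = 0.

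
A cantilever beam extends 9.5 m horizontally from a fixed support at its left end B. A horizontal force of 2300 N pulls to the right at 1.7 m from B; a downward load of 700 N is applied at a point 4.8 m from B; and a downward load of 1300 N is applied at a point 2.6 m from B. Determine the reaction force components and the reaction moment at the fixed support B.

B_x = -2300 N, B_y = 2000 N, M_B = 6740 N·m

ΣF_x = 0: B_x + 2300 = 0 → B_x = -2300 N.
ΣF_y = 0: B_y − 700 − 1300 = 0 → B_y = 2000 N.
ΣM about B: M_B − 700·4.8 − 1300·2.6 = 0 → M_B = 6740 N·m.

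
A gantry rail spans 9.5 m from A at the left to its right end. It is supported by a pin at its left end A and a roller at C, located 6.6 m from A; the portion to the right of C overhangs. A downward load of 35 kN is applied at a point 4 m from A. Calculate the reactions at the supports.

ΣM about A: C_y·6.6 − 35·4 = 0 → C_y = 140/6.6 = 21.2121 ≈ 21.21 kN.
ΣF_y = 0: A_y + 21.2121 − 35 = 0 → A_y = 13.79 kN.
ΣF_x = 0: no horizontal applied forces, so A_x = 0.

A_x = 0, A_y = 13.79 kN, C_y = 21.21 kN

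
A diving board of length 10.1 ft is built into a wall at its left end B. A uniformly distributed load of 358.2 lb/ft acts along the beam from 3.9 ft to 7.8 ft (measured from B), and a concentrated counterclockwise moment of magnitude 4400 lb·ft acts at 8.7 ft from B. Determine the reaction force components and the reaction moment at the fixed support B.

B_x = 0, B_y = 1397 lb, M_B = 3772 lb·ft

Resultant of the distributed load: 358.2 × 3.9 = 1396.98 lb at 5.85 ft from B.
ΣF_x = 0: B_x = 0.
ΣF_y = 0: B_y − 358.2·3.9 = 0 → B_y = 1397 lb.
ΣM about B: M_B − (358.2·3.9)·5.85 + 4400 = 0 → M_B = 3772 lb·ft.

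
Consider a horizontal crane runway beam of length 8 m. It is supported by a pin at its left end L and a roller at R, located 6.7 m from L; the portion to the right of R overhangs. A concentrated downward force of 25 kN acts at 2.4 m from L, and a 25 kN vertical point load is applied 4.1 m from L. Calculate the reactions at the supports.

Moments about L: R_y·6.7 − 25·2.4 − 25·4.1 = 0 → R_y = 162.5/6.7 = 24.2537 ≈ 24.25 kN.
ΣF_y = 0: L_y + 24.2537 − 25 − 25 = 0 → L_y = 25.75 kN.
ΣF_x = 0: no horizontal applied forces, so L_x = 0.

L_x = 0, L_y = 25.75 kN, R_y = 24.25 kN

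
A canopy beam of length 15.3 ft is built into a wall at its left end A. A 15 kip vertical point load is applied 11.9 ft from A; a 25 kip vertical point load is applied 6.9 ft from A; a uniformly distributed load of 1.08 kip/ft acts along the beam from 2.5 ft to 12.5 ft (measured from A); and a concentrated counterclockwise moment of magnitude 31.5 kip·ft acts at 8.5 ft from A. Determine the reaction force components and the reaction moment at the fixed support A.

A_x = 0, A_y = 50.80 kip, M_A = 400.5 kip·ft

Resultant of the distributed load: 1.08 × 10 = 10.8 kip at 7.5 ft from A.
ΣF_x = 0: A_x = 0.
ΣF_y = 0: A_y − 15 − 25 − 1.08·10 = 0 → A_y = 50.80 kip.
ΣM about A: M_A − 15·11.9 − 25·6.9 − (1.08·10)·7.5 + 31.5 = 0 → M_A = 400.5 kip·ft.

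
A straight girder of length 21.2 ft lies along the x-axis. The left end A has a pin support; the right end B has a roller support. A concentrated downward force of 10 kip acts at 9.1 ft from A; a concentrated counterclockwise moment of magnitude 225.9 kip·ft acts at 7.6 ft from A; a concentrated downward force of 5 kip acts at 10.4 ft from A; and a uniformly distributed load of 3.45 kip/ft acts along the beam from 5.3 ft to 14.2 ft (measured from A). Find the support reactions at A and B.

A_x = 0, A_y = 35.49 kip, B_y = 10.21 kip

Resultant of the distributed load: 3.45 × 8.9 = 30.705 kip at 9.75 ft from A.
ΣM about A: B_y·21.2 − 10·9.1 + 225.9 − 5·10.4 − (3.45·8.9)·9.75 = 0 → B_y = 216.47375/21.2 = 10.211 ≈ 10.21 kip.
ΣF_y = 0: A_y + 10.211 − 10 − 5 − 3.45·8.9 = 0 → A_y = 35.49 kip.
ΣF_x = 0: no horizontal applied forces, so A_x = 0.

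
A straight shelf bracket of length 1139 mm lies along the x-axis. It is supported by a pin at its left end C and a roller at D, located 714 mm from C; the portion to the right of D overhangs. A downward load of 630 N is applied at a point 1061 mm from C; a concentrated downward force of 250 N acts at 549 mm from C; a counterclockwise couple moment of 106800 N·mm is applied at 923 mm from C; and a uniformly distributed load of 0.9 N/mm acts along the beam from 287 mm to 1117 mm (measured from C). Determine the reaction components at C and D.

Resultant of the distributed load: 0.9 × 830 = 747 N at 702 mm from C.
Moments about C: D_y·714 − 630·1061 − 250·549 + 106800 − (0.9·830)·702 = 0 → D_y = 1223274/714 = 1713.27 ≈ 1713 N.
ΣF_y = 0: C_y + 1713.27 − 630 − 250 − 0.9·830 = 0 → C_y = -86.27 N.
ΣF_x = 0: no horizontal applied forces, so C_x = 0.

C_x = 0, C_y = -86.27 N, D_y = 1713 N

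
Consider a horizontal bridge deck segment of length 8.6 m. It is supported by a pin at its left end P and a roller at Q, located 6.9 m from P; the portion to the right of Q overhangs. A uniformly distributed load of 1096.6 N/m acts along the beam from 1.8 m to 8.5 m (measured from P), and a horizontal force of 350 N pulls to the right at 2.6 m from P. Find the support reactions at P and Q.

Resultant of the distributed load: 1096.6 × 6.7 = 7347.22 N at 5.15 m from P.
Moments about P: Q_y·6.9 − (1096.6·6.7)·5.15 = 0 → Q_y = 37838.183/6.9 = 5483.79 ≈ 5484 N.
ΣF_y = 0: P_y + 5483.79 − 1096.6·6.7 = 0 → P_y = 1863 N.
ΣF_x = 0: P_x + 350 = 0 → P_x = -350.0 N.

P_x = -350.0 N, P_y = 1863 N, Q_y = 5484 N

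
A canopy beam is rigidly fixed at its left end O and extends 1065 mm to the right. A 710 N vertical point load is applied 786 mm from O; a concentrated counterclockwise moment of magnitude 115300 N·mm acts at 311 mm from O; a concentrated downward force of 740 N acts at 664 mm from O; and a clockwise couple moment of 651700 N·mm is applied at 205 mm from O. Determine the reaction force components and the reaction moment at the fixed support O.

ΣF_x = 0: O_x = 0.
ΣF_y = 0: O_y − 710 − 740 = 0 → O_y = 1450 N.
ΣM about O: M_O − 710·786 + 115300 − 740·664 − 651700 = 0 → M_O = 1586000 N·mm.

O_x = 0, O_y = 1450 N, M_O = 1586000 N·mm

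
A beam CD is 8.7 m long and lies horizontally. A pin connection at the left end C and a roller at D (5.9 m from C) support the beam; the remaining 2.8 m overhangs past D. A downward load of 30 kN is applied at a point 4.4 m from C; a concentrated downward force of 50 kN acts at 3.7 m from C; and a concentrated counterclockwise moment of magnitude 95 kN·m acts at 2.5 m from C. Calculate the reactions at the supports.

ΣM about C: D_y·5.9 − 30·4.4 − 50·3.7 + 95 = 0 → D_y = 222/5.9 = 37.6271 ≈ 37.63 kN.
ΣF_y = 0: C_y + 37.6271 − 30 − 50 = 0 → C_y = 42.37 kN.
ΣF_x = 0: no horizontal applied forces, so C_x = 0.

C_x = 0, C_y = 42.37 kN, D_y = 37.63 kN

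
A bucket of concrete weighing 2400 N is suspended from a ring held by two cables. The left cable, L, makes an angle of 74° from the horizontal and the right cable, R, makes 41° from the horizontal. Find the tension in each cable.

ΣF_x = 0: −T_L·cos74° + T_R·cos41° = 0 → T_R = 0.365223·T_L.
ΣF_y = 0: T_L·sin74° + T_R·sin41° = 2400.
Substitute: T_L·(0.961262 + 0.365223·0.656059) = 2400 → T_L = 1998.55 ≈ 1999 N.
Then T_R = 0.365223 × 1998.55 = 729.9 N.

T_L = 1999 N, T_R = 729.9 N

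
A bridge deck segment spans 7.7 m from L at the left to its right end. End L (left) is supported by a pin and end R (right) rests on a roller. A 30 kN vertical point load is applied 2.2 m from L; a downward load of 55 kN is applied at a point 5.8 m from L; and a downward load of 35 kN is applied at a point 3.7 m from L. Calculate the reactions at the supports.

L_x = 0, L_y = 53.18 kN, R_y = 66.82 kN

Taking moments about L: R_y·7.7 − 30·2.2 − 55·5.8 − 35·3.7 = 0 → R_y = 514.5/7.7 = 66.8182 ≈ 66.82 kN.
ΣF_y = 0: L_y + 66.8182 − 30 − 55 − 35 = 0 → L_y = 53.18 kN.
ΣF_x = 0: no horizontal applied forces, so L_x = 0.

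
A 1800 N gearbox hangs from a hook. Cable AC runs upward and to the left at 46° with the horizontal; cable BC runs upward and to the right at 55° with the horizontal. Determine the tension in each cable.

ΣF_x = 0: −T_AC·cos46° + T_BC·cos55° = 0 → T_BC = 1.2111·T_AC.
ΣF_y = 0: T_AC·sin46° + T_BC·sin55° = 1800.
Substitute: T_AC·(0.71934 + 1.2111·0.819152) = 1800 → T_AC = 1051.76 ≈ 1052 N.
Then T_BC = 1.2111 × 1051.76 = 1274 N.

T_AC = 1052 N, T_BC = 1274 N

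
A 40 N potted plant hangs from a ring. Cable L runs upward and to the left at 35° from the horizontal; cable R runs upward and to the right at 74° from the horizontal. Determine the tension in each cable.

T_L = 11.66 N, T_R = 34.65 N

ΣF_x = 0: −T_L·cos35° + T_R·cos74° = 0 → T_R = 2.97185·T_L.
ΣF_y = 0: T_L·sin35° + T_R·sin74° = 40.
Substitute: T_L·(0.573576 + 2.97185·0.961262) = 40 → T_L = 11.6608 ≈ 11.66 N.
Then T_R = 2.97185 × 11.6608 = 34.65 N.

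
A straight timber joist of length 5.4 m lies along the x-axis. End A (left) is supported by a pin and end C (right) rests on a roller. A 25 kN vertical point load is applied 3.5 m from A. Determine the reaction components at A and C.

ΣM about A: C_y·5.4 − 25·3.5 = 0 → C_y = 87.5/5.4 = 16.2037 ≈ 16.20 kN.
ΣF_y = 0: A_y + 16.2037 − 25 = 0 → A_y = 8.796 kN.
ΣF_x = 0: no horizontal applied forces, so A_x = 0.

A_x = 0, A_y = 8.796 kN, C_y = 16.20 kN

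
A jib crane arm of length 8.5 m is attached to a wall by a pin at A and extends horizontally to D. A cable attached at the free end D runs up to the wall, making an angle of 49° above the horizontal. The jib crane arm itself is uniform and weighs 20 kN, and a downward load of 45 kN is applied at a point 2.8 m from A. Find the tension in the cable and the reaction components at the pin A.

T = 32.89 kN, A_x = 21.58 kN, A_y = 40.18 kN

ΣM about A: T·sin49°·8.5 − 20·4.25 − 45·2.8 = 0 → T = 211/(8.5·0.75471) = 32.8915 ≈ 32.89 kN.
ΣF_x = 0: A_x − T·cos49° = 0 → A_x = 32.8915 × 0.656059 = 21.58 kN.
ΣF_y = 0: A_y + T·sin49° − 20 − 45 = 0 → A_y = 65 − 32.8915 × 0.75471 = 40.18 kN.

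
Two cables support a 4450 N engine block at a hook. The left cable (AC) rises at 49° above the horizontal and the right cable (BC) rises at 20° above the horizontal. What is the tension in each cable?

T_AC = 4479 N, T_BC = 3127 N

ΣF_x = 0: −T_AC·cos49° + T_BC·cos20° = 0 → T_BC = 0.698163·T_AC.
ΣF_y = 0: T_AC·sin49° + T_BC·sin20° = 4450.
Substitute: T_AC·(0.75471 + 0.698163·0.34202) = 4450 → T_AC = 4479.13 ≈ 4479 N.
Then T_BC = 0.698163 × 4479.13 = 3127 N.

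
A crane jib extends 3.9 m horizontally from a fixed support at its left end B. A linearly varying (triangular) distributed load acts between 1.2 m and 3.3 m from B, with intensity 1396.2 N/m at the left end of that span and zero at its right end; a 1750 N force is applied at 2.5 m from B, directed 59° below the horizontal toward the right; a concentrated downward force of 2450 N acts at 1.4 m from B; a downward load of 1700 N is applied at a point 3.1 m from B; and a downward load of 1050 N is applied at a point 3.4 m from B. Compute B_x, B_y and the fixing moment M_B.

Resultant of the triangular load: ½ × 1396.2 × 2.1 = 1466.01 N, acting at 1.9 m from B (one-third of the span from the peak).
ΣF_x = 0: B_x + 1750·cos59° = 0 → B_x = -901.3 N.
ΣF_y = 0: B_y − ½·1396.2·2.1 − 1750·sin59° − 2450 − 1700 − 1050 = 0 → B_y = 8166 N.
ΣM about B: M_B − (½·1396.2·2.1)·1.9 − 1750·sin59°·2.5 − 2450·1.4 − 1700·3.1 − 1050·3.4 = 0 → M_B = 18810 N·m.

B_x = -901.3 N, B_y = 8166 N, M_B = 18810 N·m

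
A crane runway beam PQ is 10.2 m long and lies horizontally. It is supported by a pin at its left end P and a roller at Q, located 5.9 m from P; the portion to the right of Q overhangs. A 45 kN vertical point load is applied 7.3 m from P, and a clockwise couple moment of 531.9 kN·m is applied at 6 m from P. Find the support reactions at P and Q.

ΣM about P: Q_y·5.9 − 45·7.3 − 531.9 = 0 → Q_y = 860.4/5.9 = 145.831 ≈ 145.8 kN.
ΣF_y = 0: P_y + 145.831 − 45 = 0 → P_y = -100.8 kN.
ΣF_x = 0: no horizontal applied forces, so P_x = 0.

P_x = 0, P_y = -100.8 kN, Q_y = 145.8 kN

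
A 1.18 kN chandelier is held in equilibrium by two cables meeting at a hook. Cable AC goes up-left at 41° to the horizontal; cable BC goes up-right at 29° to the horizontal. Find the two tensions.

T_AC = 1.098 kN, T_BC = 0.9477 kN

ΣF_x = 0: −T_AC·cos41° + T_BC·cos29° = 0 → T_BC = 0.8629·T_AC.
ΣF_y = 0: T_AC·sin41° + T_BC·sin29° = 1.18.
Substitute: T_AC·(0.656059 + 0.8629·0.48481) = 1.18 → T_AC = 1.09829 ≈ 1.098 kN.
Then T_BC = 0.8629 × 1.09829 = 0.9477 kN.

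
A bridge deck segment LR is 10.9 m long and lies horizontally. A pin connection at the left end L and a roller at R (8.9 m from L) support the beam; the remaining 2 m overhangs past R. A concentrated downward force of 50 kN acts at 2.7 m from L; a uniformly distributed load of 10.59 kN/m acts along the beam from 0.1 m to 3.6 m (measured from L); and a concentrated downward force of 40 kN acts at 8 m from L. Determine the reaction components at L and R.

Resultant of the distributed load: 10.59 × 3.5 = 37.065 kN at 1.85 m from L.
Moments about L: R_y·8.9 − 50·2.7 − (10.59·3.5)·1.85 − 40·8 = 0 → R_y = 523.57025/8.9 = 58.8281 ≈ 58.83 kN.
ΣF_y = 0: L_y + 58.8281 − 50 − 10.59·3.5 − 40 = 0 → L_y = 68.24 kN.
ΣF_x = 0: no horizontal applied forces, so L_x = 0.

L_x = 0, L_y = 68.24 kN, R_y = 58.83 kN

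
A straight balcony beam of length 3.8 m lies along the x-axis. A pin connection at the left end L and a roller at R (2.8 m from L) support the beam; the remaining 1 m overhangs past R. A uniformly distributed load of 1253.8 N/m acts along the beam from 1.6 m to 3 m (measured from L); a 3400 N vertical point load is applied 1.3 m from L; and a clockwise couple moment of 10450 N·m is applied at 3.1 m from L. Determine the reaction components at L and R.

L_x = 0, L_y = -1597 N, R_y = 6753 N

Resultant of the distributed load: 1253.8 × 1.4 = 1755.32 N at 2.3 m from L.
ΣM about L: R_y·2.8 − (1253.8·1.4)·2.3 − 3400·1.3 − 10450 = 0 → R_y = 18907.236/2.8 = 6752.58 ≈ 6753 N.
ΣF_y = 0: L_y + 6752.58 − 1253.8·1.4 − 3400 = 0 → L_y = -1597 N.
ΣF_x = 0: no horizontal applied forces, so L_x = 0.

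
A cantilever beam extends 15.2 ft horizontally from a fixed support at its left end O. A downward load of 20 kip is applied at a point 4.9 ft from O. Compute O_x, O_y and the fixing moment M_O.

O_x = 0, O_y = 20.00 kip, M_O = 98.00 kip·ft

ΣF_x = 0: O_x = 0.
ΣF_y = 0: O_y − 20 = 0 → O_y = 20.00 kip.
ΣM about O: M_O − 20·4.9 = 0 → M_O = 98.00 kip·ft.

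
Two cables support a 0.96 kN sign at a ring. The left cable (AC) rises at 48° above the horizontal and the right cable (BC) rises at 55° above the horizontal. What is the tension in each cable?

ΣF_x = 0: −T_AC·cos48° + T_BC·cos55° = 0 → T_BC = 1.16659·T_AC.
ΣF_y = 0: T_AC·sin48° + T_BC·sin55° = 0.96.
Substitute: T_AC·(0.743145 + 1.16659·0.819152) = 0.96 → T_AC = 0.565118 ≈ 0.5651 kN.
Then T_BC = 1.16659 × 0.565118 = 0.6593 kN.

T_AC = 0.5651 kN, T_BC = 0.6593 kN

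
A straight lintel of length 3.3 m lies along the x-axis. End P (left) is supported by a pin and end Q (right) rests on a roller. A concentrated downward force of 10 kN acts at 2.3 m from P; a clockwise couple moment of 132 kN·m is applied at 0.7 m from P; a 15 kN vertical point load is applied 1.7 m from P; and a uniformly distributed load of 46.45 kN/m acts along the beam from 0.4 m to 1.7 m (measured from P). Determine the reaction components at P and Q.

Resultant of the distributed load: 46.45 × 1.3 = 60.385 kN at 1.05 m from P.
Moments about P: Q_y·3.3 − 10·2.3 − 132 − 15·1.7 − (46.45·1.3)·1.05 = 0 → Q_y = 243.90425/3.3 = 73.9104 ≈ 73.91 kN.
ΣF_y = 0: P_y + 73.9104 − 10 − 15 − 46.45·1.3 = 0 → P_y = 11.47 kN.
ΣF_x = 0: no horizontal applied forces, so P_x = 0.

P_x = 0, P_y = 11.47 kN, Q_y = 73.91 kN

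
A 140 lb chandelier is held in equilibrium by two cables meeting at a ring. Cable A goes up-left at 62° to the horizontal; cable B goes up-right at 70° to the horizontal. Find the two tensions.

ΣF_x = 0: −T_A·cos62° + T_B·cos70° = 0 → T_B = 1.37264·T_A.
ΣF_y = 0: T_A·sin62° + T_B·sin70° = 140.
Substitute: T_A·(0.882948 + 1.37264·0.939693) = 140 → T_A = 64.4327 ≈ 64.43 lb.
Then T_B = 1.37264 × 64.4327 = 88.44 lb.

T_A = 64.43 lb, T_B = 88.44 lb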